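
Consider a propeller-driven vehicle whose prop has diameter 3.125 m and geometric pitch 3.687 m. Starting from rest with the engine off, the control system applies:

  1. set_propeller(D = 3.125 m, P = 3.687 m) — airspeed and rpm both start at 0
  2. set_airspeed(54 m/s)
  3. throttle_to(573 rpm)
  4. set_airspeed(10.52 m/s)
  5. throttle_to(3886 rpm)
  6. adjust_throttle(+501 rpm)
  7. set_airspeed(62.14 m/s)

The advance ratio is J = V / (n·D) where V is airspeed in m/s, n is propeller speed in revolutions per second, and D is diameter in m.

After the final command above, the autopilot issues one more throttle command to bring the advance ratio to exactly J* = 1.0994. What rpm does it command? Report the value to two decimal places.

set_propeller: D = 3.125 m, P = 3.687 m (p = P/D = 1.179840); state ← (V=0, rpm=0)
set_airspeed(54): V ← 54 m/s
throttle_to(573): rpm ← 573
set_airspeed(10.52): V ← 10.52 m/s
throttle_to(3886): rpm ← 3886
adjust_throttle(+501): rpm ← 3886 +501 = 4387
set_airspeed(62.14): V ← 62.14 m/s
final state: V = 62.14 m/s, rpm = 4387 → n = rpm/60 = 73.116667 rev/s
target J* = 1.0994; solve J* = V/(n·D) for n: n = V/(J*·D) = 62.14/(1.0994 × 3.125) = 18.086957 rev/s
rpm = 60·n = 1085.217391

rpm = 1085.22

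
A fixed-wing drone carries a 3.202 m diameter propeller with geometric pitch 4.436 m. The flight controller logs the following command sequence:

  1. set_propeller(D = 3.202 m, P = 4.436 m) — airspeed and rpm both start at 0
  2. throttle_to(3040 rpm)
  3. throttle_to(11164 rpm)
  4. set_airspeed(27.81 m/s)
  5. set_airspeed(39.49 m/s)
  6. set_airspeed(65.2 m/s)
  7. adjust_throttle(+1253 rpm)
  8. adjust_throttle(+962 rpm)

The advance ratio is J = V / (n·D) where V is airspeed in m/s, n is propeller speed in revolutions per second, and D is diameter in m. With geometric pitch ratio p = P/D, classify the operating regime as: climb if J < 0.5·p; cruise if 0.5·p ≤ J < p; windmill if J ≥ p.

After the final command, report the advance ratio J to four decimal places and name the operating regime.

set_propeller: D = 3.202 m, P = 4.436 m (p = P/D = 1.385384); state ← (V=0, rpm=0)
throttle_to(3040): rpm ← 3040
throttle_to(11164): rpm ← 11164
set_airspeed(27.81): V ← 27.81 m/s
set_airspeed(39.49): V ← 39.49 m/s
set_airspeed(65.2): V ← 65.2 m/s
adjust_throttle(+1253): rpm ← 11164 +1253 = 12417
adjust_throttle(+962): rpm ← 12417 +962 = 13379
final state: V = 65.2 m/s, rpm = 13379 → n = rpm/60 = 222.983333 rev/s
J = V / (n·D) = 65.2 / (222.983333 × 3.202) = 0.091317
regime bands: climb J<0.6927 | cruise [0.6927, 1.3854) | windmill J≥1.3854
J = 0.0913 → climb

J = 0.0913, regime = climb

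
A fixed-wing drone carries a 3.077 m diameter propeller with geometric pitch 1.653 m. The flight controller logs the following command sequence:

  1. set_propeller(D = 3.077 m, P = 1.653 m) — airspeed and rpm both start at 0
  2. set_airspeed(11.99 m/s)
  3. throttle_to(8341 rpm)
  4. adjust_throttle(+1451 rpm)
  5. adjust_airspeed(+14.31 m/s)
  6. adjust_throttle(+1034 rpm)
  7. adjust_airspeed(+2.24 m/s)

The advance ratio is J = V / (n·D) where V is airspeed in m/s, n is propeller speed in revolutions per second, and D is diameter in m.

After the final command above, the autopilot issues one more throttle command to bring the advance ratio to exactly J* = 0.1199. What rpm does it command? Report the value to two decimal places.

set_propeller: D = 3.077 m, P = 1.653 m (p = P/D = 0.537212); state ← (V=0, rpm=0)
set_airspeed(11.99): V ← 11.99 m/s
throttle_to(8341): rpm ← 8341
adjust_throttle(+1451): rpm ← 8341 +1451 = 9792
adjust_airspeed(+14.31): V ← 11.99 +14.31 = 26.3 m/s
adjust_throttle(+1034): rpm ← 9792 +1034 = 10826
adjust_airspeed(+2.24): V ← 26.3 +2.24 = 28.54 m/s
final state: V = 28.54 m/s, rpm = 10826 → n = rpm/60 = 180.433333 rev/s
target J* = 0.1199; solve J* = V/(n·D) for n: n = V/(J*·D) = 28.54/(0.1199 × 3.077) = 77.358366 rev/s
rpm = 60·n = 4641.501977

rpm = 4641.50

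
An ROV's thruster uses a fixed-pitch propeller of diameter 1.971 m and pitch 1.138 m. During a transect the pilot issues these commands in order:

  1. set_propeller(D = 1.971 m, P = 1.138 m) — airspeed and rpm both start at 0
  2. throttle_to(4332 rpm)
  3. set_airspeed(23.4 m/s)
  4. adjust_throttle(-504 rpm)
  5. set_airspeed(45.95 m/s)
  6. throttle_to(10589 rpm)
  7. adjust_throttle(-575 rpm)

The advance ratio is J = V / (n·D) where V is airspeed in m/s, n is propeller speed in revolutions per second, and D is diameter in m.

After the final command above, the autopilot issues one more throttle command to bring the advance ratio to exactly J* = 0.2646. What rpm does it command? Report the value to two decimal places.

rpm = 5286.40

set_propeller: D = 1.971 m, P = 1.138 m (p = P/D = 0.577372); state ← (V=0, rpm=0)
throttle_to(4332): rpm ← 4332
set_airspeed(23.4): V ← 23.4 m/s
adjust_throttle(-504): rpm ← 4332 -504 = 3828
set_airspeed(45.95): V ← 45.95 m/s
throttle_to(10589): rpm ← 10589
adjust_throttle(-575): rpm ← 10589 -575 = 10014
final state: V = 45.95 m/s, rpm = 10014 → n = rpm/60 = 166.900000 rev/s
target J* = 0.2646; solve J* = V/(n·D) for n: n = V/(J*·D) = 45.95/(0.2646 × 1.971) = 88.106724 rev/s
rpm = 60·n = 5286.403416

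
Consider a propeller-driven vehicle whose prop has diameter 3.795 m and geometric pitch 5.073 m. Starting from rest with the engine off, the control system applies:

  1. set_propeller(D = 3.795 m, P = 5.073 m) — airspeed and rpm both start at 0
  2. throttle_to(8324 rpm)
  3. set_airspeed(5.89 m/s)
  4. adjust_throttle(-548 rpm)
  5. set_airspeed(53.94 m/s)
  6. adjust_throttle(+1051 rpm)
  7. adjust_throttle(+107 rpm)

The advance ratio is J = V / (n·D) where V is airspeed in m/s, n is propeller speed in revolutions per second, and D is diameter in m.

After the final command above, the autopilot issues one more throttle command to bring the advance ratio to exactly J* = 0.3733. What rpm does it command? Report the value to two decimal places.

set_propeller: D = 3.795 m, P = 5.073 m (p = P/D = 1.336759); state ← (V=0, rpm=0)
throttle_to(8324): rpm ← 8324
set_airspeed(5.89): V ← 5.89 m/s
adjust_throttle(-548): rpm ← 8324 -548 = 7776
set_airspeed(53.94): V ← 53.94 m/s
adjust_throttle(+1051): rpm ← 7776 +1051 = 8827
adjust_throttle(+107): rpm ← 8827 +107 = 8934
final state: V = 53.94 m/s, rpm = 8934 → n = rpm/60 = 148.900000 rev/s
target J* = 0.3733; solve J* = V/(n·D) for n: n = V/(J*·D) = 53.94/(0.3733 × 3.795) = 38.075110 rev/s
rpm = 60·n = 2284.506628

rpm = 2284.51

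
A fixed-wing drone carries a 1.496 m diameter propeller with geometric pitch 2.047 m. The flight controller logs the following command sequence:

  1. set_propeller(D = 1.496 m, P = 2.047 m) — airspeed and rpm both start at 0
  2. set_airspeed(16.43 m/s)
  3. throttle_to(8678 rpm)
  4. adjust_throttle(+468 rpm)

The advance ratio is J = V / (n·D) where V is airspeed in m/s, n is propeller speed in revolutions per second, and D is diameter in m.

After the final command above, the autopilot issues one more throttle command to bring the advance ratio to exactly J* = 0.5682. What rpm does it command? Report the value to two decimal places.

rpm = 1159.73

set_propeller: D = 1.496 m, P = 2.047 m (p = P/D = 1.368316); state ← (V=0, rpm=0)
set_airspeed(16.43): V ← 16.43 m/s
throttle_to(8678): rpm ← 8678
adjust_throttle(+468): rpm ← 8678 +468 = 9146
final state: V = 16.43 m/s, rpm = 9146 → n = rpm/60 = 152.433333 rev/s
target J* = 0.5682; solve J* = V/(n·D) for n: n = V/(J*·D) = 16.43/(0.5682 × 1.496) = 19.328793 rev/s
rpm = 60·n = 1159.727595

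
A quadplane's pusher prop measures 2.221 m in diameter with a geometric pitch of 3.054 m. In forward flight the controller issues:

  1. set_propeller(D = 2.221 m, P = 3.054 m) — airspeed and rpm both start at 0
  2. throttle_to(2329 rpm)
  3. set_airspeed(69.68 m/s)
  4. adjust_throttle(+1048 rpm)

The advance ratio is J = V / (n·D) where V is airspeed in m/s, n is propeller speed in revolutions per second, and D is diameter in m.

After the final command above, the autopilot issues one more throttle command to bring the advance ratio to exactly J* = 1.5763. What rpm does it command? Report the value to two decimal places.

rpm = 1194.19

set_propeller: D = 2.221 m, P = 3.054 m (p = P/D = 1.375056); state ← (V=0, rpm=0)
throttle_to(2329): rpm ← 2329
set_airspeed(69.68): V ← 69.68 m/s
adjust_throttle(+1048): rpm ← 2329 +1048 = 3377
final state: V = 69.68 m/s, rpm = 3377 → n = rpm/60 = 56.283333 rev/s
target J* = 1.5763; solve J* = V/(n·D) for n: n = V/(J*·D) = 69.68/(1.5763 × 2.221) = 19.903099 rev/s
rpm = 60·n = 1194.185953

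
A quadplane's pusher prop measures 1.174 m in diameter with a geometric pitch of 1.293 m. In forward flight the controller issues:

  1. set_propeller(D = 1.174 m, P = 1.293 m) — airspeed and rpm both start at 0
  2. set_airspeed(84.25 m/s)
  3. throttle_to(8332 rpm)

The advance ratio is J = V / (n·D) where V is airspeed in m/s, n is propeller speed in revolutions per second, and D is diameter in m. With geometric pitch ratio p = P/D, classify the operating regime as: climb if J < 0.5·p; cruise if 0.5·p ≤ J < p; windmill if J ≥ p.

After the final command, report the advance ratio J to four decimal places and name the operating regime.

J = 0.5168, regime = climb

set_propeller: D = 1.174 m, P = 1.293 m (p = P/D = 1.101363); state ← (V=0, rpm=0)
set_airspeed(84.25): V ← 84.25 m/s
throttle_to(8332): rpm ← 8332
final state: V = 84.25 m/s, rpm = 8332 → n = rpm/60 = 138.866667 rev/s
J = V / (n·D) = 84.25 / (138.866667 × 1.174) = 0.516778
regime bands: climb J<0.5507 | cruise [0.5507, 1.1014) | windmill J≥1.1014
J = 0.5168 → climb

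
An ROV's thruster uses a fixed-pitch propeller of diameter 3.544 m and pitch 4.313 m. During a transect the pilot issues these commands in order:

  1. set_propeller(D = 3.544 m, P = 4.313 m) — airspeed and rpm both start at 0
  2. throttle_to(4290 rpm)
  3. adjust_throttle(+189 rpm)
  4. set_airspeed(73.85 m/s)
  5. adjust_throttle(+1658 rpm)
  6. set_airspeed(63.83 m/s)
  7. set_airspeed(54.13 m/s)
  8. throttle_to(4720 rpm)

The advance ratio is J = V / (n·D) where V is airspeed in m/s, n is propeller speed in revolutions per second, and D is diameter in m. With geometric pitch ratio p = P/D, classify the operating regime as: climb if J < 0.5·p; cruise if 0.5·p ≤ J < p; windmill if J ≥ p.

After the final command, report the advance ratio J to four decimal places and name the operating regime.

set_propeller: D = 3.544 m, P = 4.313 m (p = P/D = 1.216986); state ← (V=0, rpm=0)
throttle_to(4290): rpm ← 4290
adjust_throttle(+189): rpm ← 4290 +189 = 4479
set_airspeed(73.85): V ← 73.85 m/s
adjust_throttle(+1658): rpm ← 4479 +1658 = 6137
set_airspeed(63.83): V ← 63.83 m/s
set_airspeed(54.13): V ← 54.13 m/s
throttle_to(4720): rpm ← 4720
final state: V = 54.13 m/s, rpm = 4720 → n = rpm/60 = 78.666667 rev/s
J = V / (n·D) = 54.13 / (78.666667 × 3.544) = 0.194157
regime bands: climb J<0.6085 | cruise [0.6085, 1.2170) | windmill J≥1.2170
J = 0.1942 → climb

J = 0.1942, regime = climb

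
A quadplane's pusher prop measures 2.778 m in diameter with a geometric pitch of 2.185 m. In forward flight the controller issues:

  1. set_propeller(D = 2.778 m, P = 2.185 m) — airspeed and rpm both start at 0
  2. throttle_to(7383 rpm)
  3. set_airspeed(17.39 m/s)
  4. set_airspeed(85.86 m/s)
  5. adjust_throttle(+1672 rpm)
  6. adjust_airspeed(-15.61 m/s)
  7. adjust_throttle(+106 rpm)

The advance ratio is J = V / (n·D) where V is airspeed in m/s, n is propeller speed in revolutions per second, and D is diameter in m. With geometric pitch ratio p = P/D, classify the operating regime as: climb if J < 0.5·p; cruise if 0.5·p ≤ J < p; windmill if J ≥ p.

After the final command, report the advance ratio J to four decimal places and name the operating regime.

set_propeller: D = 2.778 m, P = 2.185 m (p = P/D = 0.786537); state ← (V=0, rpm=0)
throttle_to(7383): rpm ← 7383
set_airspeed(17.39): V ← 17.39 m/s
set_airspeed(85.86): V ← 85.86 m/s
adjust_throttle(+1672): rpm ← 7383 +1672 = 9055
adjust_airspeed(-15.61): V ← 85.86 -15.61 = 70.25 m/s
adjust_throttle(+106): rpm ← 9055 +106 = 9161
final state: V = 70.25 m/s, rpm = 9161 → n = rpm/60 = 152.683333 rev/s
J = V / (n·D) = 70.25 / (152.683333 × 2.778) = 0.165624
regime bands: climb J<0.3933 | cruise [0.3933, 0.7865) | windmill J≥0.7865
J = 0.1656 → climb

J = 0.1656, regime = climb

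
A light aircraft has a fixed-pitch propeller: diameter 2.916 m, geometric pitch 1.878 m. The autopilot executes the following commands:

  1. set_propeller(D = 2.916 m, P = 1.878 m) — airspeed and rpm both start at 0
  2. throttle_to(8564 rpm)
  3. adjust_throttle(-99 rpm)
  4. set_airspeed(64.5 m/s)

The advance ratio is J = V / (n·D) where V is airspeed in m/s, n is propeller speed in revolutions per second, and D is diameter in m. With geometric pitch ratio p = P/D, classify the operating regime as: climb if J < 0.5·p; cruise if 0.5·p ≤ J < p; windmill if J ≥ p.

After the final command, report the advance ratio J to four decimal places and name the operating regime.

set_propeller: D = 2.916 m, P = 1.878 m (p = P/D = 0.644033); state ← (V=0, rpm=0)
throttle_to(8564): rpm ← 8564
adjust_throttle(-99): rpm ← 8564 -99 = 8465
set_airspeed(64.5): V ← 64.5 m/s
final state: V = 64.5 m/s, rpm = 8465 → n = rpm/60 = 141.083333 rev/s
J = V / (n·D) = 64.5 / (141.083333 × 2.916) = 0.156782
regime bands: climb J<0.3220 | cruise [0.3220, 0.6440) | windmill J≥0.6440
J = 0.1568 → climb

J = 0.1568, regime = climb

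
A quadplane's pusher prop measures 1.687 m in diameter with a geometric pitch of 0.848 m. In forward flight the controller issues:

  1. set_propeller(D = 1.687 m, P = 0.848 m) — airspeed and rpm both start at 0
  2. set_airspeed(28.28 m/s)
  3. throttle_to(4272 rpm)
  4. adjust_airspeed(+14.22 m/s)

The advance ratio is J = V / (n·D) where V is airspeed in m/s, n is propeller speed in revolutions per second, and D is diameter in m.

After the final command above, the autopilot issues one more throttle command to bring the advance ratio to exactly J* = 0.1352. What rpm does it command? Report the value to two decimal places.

set_propeller: D = 1.687 m, P = 0.848 m (p = P/D = 0.502667); state ← (V=0, rpm=0)
set_airspeed(28.28): V ← 28.28 m/s
throttle_to(4272): rpm ← 4272
adjust_airspeed(+14.22): V ← 28.28 +14.22 = 42.5 m/s
final state: V = 42.5 m/s, rpm = 4272 → n = rpm/60 = 71.200000 rev/s
target J* = 0.1352; solve J* = V/(n·D) for n: n = V/(J*·D) = 42.5/(0.1352 × 1.687) = 186.336166 rev/s
rpm = 60·n = 11180.169974

rpm = 11180.17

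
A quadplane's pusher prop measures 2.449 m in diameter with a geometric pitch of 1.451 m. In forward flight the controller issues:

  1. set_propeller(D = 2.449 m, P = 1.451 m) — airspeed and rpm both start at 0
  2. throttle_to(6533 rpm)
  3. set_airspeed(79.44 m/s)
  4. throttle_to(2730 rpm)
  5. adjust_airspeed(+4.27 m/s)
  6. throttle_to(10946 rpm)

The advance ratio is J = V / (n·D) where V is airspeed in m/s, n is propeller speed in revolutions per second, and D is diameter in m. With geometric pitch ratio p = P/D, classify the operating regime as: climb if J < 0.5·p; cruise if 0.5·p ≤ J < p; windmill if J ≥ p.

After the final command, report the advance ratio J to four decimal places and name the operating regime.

set_propeller: D = 2.449 m, P = 1.451 m (p = P/D = 0.592487); state ← (V=0, rpm=0)
throttle_to(6533): rpm ← 6533
set_airspeed(79.44): V ← 79.44 m/s
throttle_to(2730): rpm ← 2730
adjust_airspeed(+4.27): V ← 79.44 +4.27 = 83.71 m/s
throttle_to(10946): rpm ← 10946
final state: V = 83.71 m/s, rpm = 10946 → n = rpm/60 = 182.433333 rev/s
J = V / (n·D) = 83.71 / (182.433333 × 2.449) = 0.187363
regime bands: climb J<0.2962 | cruise [0.2962, 0.5925) | windmill J≥0.5925
J = 0.1874 → climb

J = 0.1874, regime = climb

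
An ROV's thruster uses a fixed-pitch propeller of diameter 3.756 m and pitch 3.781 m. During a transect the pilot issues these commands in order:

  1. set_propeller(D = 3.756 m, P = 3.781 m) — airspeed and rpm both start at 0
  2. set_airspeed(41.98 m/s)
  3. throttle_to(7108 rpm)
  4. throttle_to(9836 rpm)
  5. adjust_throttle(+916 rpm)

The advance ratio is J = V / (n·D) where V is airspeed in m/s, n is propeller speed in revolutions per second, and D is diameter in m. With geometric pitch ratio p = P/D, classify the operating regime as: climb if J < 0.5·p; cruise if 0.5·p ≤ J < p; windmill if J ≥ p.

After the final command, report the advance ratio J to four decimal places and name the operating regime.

J = 0.0624, regime = climb

set_propeller: D = 3.756 m, P = 3.781 m (p = P/D = 1.006656); state ← (V=0, rpm=0)
set_airspeed(41.98): V ← 41.98 m/s
throttle_to(7108): rpm ← 7108
throttle_to(9836): rpm ← 9836
adjust_throttle(+916): rpm ← 9836 +916 = 10752
final state: V = 41.98 m/s, rpm = 10752 → n = rpm/60 = 179.200000 rev/s
J = V / (n·D) = 41.98 / (179.200000 × 3.756) = 0.062370
regime bands: climb J<0.5033 | cruise [0.5033, 1.0067) | windmill J≥1.0067
J = 0.0624 → climb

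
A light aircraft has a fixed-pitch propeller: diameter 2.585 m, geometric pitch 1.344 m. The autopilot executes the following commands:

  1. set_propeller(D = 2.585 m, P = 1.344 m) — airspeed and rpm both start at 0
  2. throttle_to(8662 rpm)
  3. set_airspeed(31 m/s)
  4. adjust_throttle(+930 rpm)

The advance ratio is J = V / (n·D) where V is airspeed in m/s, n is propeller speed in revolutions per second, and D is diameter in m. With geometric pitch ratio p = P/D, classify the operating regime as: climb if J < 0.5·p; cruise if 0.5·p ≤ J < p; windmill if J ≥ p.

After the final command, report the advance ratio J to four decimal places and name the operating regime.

set_propeller: D = 2.585 m, P = 1.344 m (p = P/D = 0.519923); state ← (V=0, rpm=0)
throttle_to(8662): rpm ← 8662
set_airspeed(31): V ← 31 m/s
adjust_throttle(+930): rpm ← 8662 +930 = 9592
final state: V = 31 m/s, rpm = 9592 → n = rpm/60 = 159.866667 rev/s
J = V / (n·D) = 31 / (159.866667 × 2.585) = 0.075014
regime bands: climb J<0.2600 | cruise [0.2600, 0.5199) | windmill J≥0.5199
J = 0.0750 → climb

J = 0.0750, regime = climb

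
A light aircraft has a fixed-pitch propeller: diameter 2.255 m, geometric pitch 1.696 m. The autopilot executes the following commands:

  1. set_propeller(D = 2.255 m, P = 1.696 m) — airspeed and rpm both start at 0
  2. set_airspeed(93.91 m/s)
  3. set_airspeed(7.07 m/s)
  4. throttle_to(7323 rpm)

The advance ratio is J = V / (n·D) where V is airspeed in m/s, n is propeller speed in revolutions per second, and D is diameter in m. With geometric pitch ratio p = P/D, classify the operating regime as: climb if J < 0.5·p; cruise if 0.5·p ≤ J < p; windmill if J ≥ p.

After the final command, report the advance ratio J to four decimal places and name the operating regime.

set_propeller: D = 2.255 m, P = 1.696 m (p = P/D = 0.752106); state ← (V=0, rpm=0)
set_airspeed(93.91): V ← 93.91 m/s
set_airspeed(7.07): V ← 7.07 m/s
throttle_to(7323): rpm ← 7323
final state: V = 7.07 m/s, rpm = 7323 → n = rpm/60 = 122.050000 rev/s
J = V / (n·D) = 7.07 / (122.050000 × 2.255) = 0.025688
regime bands: climb J<0.3761 | cruise [0.3761, 0.7521) | windmill J≥0.7521
J = 0.0257 → climb

J = 0.0257, regime = climb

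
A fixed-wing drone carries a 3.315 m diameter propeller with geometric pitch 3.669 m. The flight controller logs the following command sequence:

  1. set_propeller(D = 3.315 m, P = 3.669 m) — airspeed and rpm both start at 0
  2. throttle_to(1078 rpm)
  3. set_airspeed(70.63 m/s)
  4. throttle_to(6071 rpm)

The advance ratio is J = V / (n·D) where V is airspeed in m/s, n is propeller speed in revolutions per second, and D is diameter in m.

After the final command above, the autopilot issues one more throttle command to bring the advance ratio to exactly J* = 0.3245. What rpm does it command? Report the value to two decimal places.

rpm = 3939.51

set_propeller: D = 3.315 m, P = 3.669 m (p = P/D = 1.106787); state ← (V=0, rpm=0)
throttle_to(1078): rpm ← 1078
set_airspeed(70.63): V ← 70.63 m/s
throttle_to(6071): rpm ← 6071
final state: V = 70.63 m/s, rpm = 6071 → n = rpm/60 = 101.183333 rev/s
target J* = 0.3245; solve J* = V/(n·D) for n: n = V/(J*·D) = 70.63/(0.3245 × 3.315) = 65.658502 rev/s
rpm = 60·n = 3939.510141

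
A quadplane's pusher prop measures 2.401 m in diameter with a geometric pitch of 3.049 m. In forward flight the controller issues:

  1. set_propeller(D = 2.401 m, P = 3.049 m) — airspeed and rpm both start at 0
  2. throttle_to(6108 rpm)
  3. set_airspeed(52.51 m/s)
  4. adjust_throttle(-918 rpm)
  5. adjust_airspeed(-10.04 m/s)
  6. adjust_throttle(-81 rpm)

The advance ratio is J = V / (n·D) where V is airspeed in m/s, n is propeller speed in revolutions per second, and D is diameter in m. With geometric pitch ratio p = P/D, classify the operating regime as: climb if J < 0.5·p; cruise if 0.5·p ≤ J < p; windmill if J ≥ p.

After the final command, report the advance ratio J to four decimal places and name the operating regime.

J = 0.2077, regime = climb

set_propeller: D = 2.401 m, P = 3.049 m (p = P/D = 1.269888); state ← (V=0, rpm=0)
throttle_to(6108): rpm ← 6108
set_airspeed(52.51): V ← 52.51 m/s
adjust_throttle(-918): rpm ← 6108 -918 = 5190
adjust_airspeed(-10.04): V ← 52.51 -10.04 = 42.47 m/s
adjust_throttle(-81): rpm ← 5190 -81 = 5109
final state: V = 42.47 m/s, rpm = 5109 → n = rpm/60 = 85.150000 rev/s
J = V / (n·D) = 42.47 / (85.150000 × 2.401) = 0.207733
regime bands: climb J<0.6349 | cruise [0.6349, 1.2699) | windmill J≥1.2699
J = 0.2077 → climb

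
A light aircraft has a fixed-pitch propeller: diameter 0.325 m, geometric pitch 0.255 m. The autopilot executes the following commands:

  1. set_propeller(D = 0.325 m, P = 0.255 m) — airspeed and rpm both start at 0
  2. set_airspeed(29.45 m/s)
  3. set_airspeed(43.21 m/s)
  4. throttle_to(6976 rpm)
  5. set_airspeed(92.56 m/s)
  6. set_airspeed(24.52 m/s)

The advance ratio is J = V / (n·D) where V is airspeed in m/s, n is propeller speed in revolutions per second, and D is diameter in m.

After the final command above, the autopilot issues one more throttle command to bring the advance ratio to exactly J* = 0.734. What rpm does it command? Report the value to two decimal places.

rpm = 6167.26

set_propeller: D = 0.325 m, P = 0.255 m (p = P/D = 0.784615); state ← (V=0, rpm=0)
set_airspeed(29.45): V ← 29.45 m/s
set_airspeed(43.21): V ← 43.21 m/s
throttle_to(6976): rpm ← 6976
set_airspeed(92.56): V ← 92.56 m/s
set_airspeed(24.52): V ← 24.52 m/s
final state: V = 24.52 m/s, rpm = 6976 → n = rpm/60 = 116.266667 rev/s
target J* = 0.734; solve J* = V/(n·D) for n: n = V/(J*·D) = 24.52/(0.734 × 0.325) = 102.787676 rev/s
rpm = 60·n = 6167.260532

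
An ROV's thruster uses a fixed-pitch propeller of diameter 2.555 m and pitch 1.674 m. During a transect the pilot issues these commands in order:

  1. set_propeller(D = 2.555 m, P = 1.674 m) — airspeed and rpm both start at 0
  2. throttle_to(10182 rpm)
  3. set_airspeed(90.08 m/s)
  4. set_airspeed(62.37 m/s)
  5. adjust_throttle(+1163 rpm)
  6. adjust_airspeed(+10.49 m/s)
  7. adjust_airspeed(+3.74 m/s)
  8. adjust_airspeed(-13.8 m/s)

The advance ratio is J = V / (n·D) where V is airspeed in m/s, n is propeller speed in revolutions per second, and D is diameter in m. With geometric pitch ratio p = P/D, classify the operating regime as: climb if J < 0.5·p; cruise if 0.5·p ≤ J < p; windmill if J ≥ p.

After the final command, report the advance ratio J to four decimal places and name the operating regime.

J = 0.1300, regime = climb

set_propeller: D = 2.555 m, P = 1.674 m (p = P/D = 0.655186); state ← (V=0, rpm=0)
throttle_to(10182): rpm ← 10182
set_airspeed(90.08): V ← 90.08 m/s
set_airspeed(62.37): V ← 62.37 m/s
adjust_throttle(+1163): rpm ← 10182 +1163 = 11345
adjust_airspeed(+10.49): V ← 62.37 +10.49 = 72.86 m/s
adjust_airspeed(+3.74): V ← 72.86 +3.74 = 76.6 m/s
adjust_airspeed(-13.8): V ← 76.6 -13.8 = 62.8 m/s
final state: V = 62.8 m/s, rpm = 11345 → n = rpm/60 = 189.083333 rev/s
J = V / (n·D) = 62.8 / (189.083333 × 2.555) = 0.129992
regime bands: climb J<0.3276 | cruise [0.3276, 0.6552) | windmill J≥0.6552
J = 0.1300 → climb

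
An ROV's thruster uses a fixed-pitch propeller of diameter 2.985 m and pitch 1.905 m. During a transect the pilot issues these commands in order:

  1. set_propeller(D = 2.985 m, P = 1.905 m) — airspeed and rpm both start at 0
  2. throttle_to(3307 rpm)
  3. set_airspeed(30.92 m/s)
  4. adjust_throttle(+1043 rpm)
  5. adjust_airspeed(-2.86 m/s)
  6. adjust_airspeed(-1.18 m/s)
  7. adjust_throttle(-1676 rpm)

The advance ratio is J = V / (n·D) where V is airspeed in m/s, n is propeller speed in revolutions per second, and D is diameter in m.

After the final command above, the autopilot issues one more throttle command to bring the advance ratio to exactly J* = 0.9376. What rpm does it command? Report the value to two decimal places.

rpm = 576.26

set_propeller: D = 2.985 m, P = 1.905 m (p = P/D = 0.638191); state ← (V=0, rpm=0)
throttle_to(3307): rpm ← 3307
set_airspeed(30.92): V ← 30.92 m/s
adjust_throttle(+1043): rpm ← 3307 +1043 = 4350
adjust_airspeed(-2.86): V ← 30.92 -2.86 = 28.06 m/s
adjust_airspeed(-1.18): V ← 28.06 -1.18 = 26.88 m/s
adjust_throttle(-1676): rpm ← 4350 -1676 = 2674
final state: V = 26.88 m/s, rpm = 2674 → n = rpm/60 = 44.566667 rev/s
target J* = 0.9376; solve J* = V/(n·D) for n: n = V/(J*·D) = 26.88/(0.9376 × 2.985) = 9.604336 rev/s
rpm = 60·n = 576.260140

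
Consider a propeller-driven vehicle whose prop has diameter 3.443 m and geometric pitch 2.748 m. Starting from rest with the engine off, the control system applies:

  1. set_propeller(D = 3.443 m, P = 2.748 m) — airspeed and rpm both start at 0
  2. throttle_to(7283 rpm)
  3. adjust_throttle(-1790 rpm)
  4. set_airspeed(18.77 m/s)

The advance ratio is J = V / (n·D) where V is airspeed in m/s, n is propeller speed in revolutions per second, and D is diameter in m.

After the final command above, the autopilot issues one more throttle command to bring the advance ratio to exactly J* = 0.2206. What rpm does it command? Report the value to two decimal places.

rpm = 1482.77

set_propeller: D = 3.443 m, P = 2.748 m (p = P/D = 0.798141); state ← (V=0, rpm=0)
throttle_to(7283): rpm ← 7283
adjust_throttle(-1790): rpm ← 7283 -1790 = 5493
set_airspeed(18.77): V ← 18.77 m/s
final state: V = 18.77 m/s, rpm = 5493 → n = rpm/60 = 91.550000 rev/s
target J* = 0.2206; solve J* = V/(n·D) for n: n = V/(J*·D) = 18.77/(0.2206 × 3.443) = 24.712788 rev/s
rpm = 60·n = 1482.767274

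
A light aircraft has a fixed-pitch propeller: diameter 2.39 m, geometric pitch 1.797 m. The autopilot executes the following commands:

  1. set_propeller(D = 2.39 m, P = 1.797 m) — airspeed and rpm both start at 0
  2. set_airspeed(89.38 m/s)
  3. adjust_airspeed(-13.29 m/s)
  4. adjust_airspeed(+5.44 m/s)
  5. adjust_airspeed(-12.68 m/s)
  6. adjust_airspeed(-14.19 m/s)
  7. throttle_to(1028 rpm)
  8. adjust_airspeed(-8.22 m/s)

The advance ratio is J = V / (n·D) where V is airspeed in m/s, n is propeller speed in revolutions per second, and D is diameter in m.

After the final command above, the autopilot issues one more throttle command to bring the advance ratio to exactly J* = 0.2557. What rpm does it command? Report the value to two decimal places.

set_propeller: D = 2.39 m, P = 1.797 m (p = P/D = 0.751883); state ← (V=0, rpm=0)
set_airspeed(89.38): V ← 89.38 m/s
adjust_airspeed(-13.29): V ← 89.38 -13.29 = 76.09 m/s
adjust_airspeed(+5.44): V ← 76.09 +5.44 = 81.53 m/s
adjust_airspeed(-12.68): V ← 81.53 -12.68 = 68.85 m/s
adjust_airspeed(-14.19): V ← 68.85 -14.19 = 54.66 m/s
throttle_to(1028): rpm ← 1028
adjust_airspeed(-8.22): V ← 54.66 -8.22 = 46.44 m/s
final state: V = 46.44 m/s, rpm = 1028 → n = rpm/60 = 17.133333 rev/s
target J* = 0.2557; solve J* = V/(n·D) for n: n = V/(J*·D) = 46.44/(0.2557 × 2.39) = 75.991249 rev/s
rpm = 60·n = 4559.474934

rpm = 4559.47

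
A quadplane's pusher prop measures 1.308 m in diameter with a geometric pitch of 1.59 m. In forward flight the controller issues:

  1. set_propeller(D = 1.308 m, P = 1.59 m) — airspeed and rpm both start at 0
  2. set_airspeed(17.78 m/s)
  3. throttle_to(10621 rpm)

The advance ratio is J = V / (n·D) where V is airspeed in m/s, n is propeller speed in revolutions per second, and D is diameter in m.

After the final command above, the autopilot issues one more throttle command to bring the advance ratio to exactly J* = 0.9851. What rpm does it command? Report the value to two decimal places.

rpm = 827.93

set_propeller: D = 1.308 m, P = 1.59 m (p = P/D = 1.215596); state ← (V=0, rpm=0)
set_airspeed(17.78): V ← 17.78 m/s
throttle_to(10621): rpm ← 10621
final state: V = 17.78 m/s, rpm = 10621 → n = rpm/60 = 177.016667 rev/s
target J* = 0.9851; solve J* = V/(n·D) for n: n = V/(J*·D) = 17.78/(0.9851 × 1.308) = 13.798875 rev/s
rpm = 60·n = 827.932525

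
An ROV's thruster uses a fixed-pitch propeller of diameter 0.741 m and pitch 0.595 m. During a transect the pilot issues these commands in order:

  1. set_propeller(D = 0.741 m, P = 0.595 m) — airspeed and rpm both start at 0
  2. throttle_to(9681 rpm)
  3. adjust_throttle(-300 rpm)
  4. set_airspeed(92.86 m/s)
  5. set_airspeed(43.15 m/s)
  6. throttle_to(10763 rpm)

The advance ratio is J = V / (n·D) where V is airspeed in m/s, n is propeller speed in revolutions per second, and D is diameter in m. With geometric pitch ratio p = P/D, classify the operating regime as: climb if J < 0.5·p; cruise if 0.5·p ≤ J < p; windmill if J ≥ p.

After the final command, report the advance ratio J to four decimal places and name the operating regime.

set_propeller: D = 0.741 m, P = 0.595 m (p = P/D = 0.802969); state ← (V=0, rpm=0)
throttle_to(9681): rpm ← 9681
adjust_throttle(-300): rpm ← 9681 -300 = 9381
set_airspeed(92.86): V ← 92.86 m/s
set_airspeed(43.15): V ← 43.15 m/s
throttle_to(10763): rpm ← 10763
final state: V = 43.15 m/s, rpm = 10763 → n = rpm/60 = 179.383333 rev/s
J = V / (n·D) = 43.15 / (179.383333 × 0.741) = 0.324624
regime bands: climb J<0.4015 | cruise [0.4015, 0.8030) | windmill J≥0.8030
J = 0.3246 → climb

J = 0.3246, regime = climb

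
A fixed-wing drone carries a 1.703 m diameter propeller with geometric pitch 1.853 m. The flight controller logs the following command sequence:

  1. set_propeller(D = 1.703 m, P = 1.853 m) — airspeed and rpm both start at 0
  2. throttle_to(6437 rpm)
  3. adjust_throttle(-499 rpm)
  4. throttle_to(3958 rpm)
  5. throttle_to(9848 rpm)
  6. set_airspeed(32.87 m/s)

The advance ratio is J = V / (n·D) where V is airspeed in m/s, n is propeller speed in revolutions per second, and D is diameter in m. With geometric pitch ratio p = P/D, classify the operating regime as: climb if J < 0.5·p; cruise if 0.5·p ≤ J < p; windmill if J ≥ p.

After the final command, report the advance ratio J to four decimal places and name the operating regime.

J = 0.1176, regime = climb

set_propeller: D = 1.703 m, P = 1.853 m (p = P/D = 1.088080); state ← (V=0, rpm=0)
throttle_to(6437): rpm ← 6437
adjust_throttle(-499): rpm ← 6437 -499 = 5938
throttle_to(3958): rpm ← 3958
throttle_to(9848): rpm ← 9848
set_airspeed(32.87): V ← 32.87 m/s
final state: V = 32.87 m/s, rpm = 9848 → n = rpm/60 = 164.133333 rev/s
J = V / (n·D) = 32.87 / (164.133333 × 1.703) = 0.117595
regime bands: climb J<0.5440 | cruise [0.5440, 1.0881) | windmill J≥1.0881
J = 0.1176 → climb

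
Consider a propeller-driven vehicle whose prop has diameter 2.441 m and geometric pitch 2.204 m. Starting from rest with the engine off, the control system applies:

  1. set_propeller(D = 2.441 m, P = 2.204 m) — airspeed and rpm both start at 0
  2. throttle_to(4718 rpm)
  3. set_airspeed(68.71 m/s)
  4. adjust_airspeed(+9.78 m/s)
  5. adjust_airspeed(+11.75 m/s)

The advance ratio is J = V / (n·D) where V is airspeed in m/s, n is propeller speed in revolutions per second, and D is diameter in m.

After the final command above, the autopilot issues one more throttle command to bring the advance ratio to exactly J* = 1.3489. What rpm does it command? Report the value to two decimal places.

rpm = 1644.38

set_propeller: D = 2.441 m, P = 2.204 m (p = P/D = 0.902909); state ← (V=0, rpm=0)
throttle_to(4718): rpm ← 4718
set_airspeed(68.71): V ← 68.71 m/s
adjust_airspeed(+9.78): V ← 68.71 +9.78 = 78.49 m/s
adjust_airspeed(+11.75): V ← 78.49 +11.75 = 90.24 m/s
final state: V = 90.24 m/s, rpm = 4718 → n = rpm/60 = 78.633333 rev/s
target J* = 1.3489; solve J* = V/(n·D) for n: n = V/(J*·D) = 90.24/(1.3489 × 2.441) = 27.406372 rev/s
rpm = 60·n = 1644.382336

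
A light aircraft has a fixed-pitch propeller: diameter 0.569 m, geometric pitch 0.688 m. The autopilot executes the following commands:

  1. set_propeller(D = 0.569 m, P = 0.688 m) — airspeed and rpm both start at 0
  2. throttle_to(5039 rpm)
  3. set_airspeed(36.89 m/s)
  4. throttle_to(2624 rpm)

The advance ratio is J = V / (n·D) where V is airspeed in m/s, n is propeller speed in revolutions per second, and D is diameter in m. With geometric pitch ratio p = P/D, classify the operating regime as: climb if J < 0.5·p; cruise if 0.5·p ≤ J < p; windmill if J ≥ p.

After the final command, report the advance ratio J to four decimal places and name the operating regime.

set_propeller: D = 0.569 m, P = 0.688 m (p = P/D = 1.209139); state ← (V=0, rpm=0)
throttle_to(5039): rpm ← 5039
set_airspeed(36.89): V ← 36.89 m/s
throttle_to(2624): rpm ← 2624
final state: V = 36.89 m/s, rpm = 2624 → n = rpm/60 = 43.733333 rev/s
J = V / (n·D) = 36.89 / (43.733333 × 0.569) = 1.482463
regime bands: climb J<0.6046 | cruise [0.6046, 1.2091) | windmill J≥1.2091
J = 1.4825 → windmill

J = 1.4825, regime = windmill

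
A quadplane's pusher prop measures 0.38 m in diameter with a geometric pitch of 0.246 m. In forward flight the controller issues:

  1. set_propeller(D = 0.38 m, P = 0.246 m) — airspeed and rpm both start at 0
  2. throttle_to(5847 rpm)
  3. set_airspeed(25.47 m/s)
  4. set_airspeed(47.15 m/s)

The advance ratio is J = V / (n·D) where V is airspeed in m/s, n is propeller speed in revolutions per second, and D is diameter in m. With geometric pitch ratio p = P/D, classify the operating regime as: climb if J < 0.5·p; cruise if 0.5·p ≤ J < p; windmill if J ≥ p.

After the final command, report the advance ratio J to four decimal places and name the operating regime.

set_propeller: D = 0.38 m, P = 0.246 m (p = P/D = 0.647368); state ← (V=0, rpm=0)
throttle_to(5847): rpm ← 5847
set_airspeed(25.47): V ← 25.47 m/s
set_airspeed(47.15): V ← 47.15 m/s
final state: V = 47.15 m/s, rpm = 5847 → n = rpm/60 = 97.450000 rev/s
J = V / (n·D) = 47.15 / (97.450000 × 0.38) = 1.273258
regime bands: climb J<0.3237 | cruise [0.3237, 0.6474) | windmill J≥0.6474
J = 1.2733 → windmill

J = 1.2733, regime = windmill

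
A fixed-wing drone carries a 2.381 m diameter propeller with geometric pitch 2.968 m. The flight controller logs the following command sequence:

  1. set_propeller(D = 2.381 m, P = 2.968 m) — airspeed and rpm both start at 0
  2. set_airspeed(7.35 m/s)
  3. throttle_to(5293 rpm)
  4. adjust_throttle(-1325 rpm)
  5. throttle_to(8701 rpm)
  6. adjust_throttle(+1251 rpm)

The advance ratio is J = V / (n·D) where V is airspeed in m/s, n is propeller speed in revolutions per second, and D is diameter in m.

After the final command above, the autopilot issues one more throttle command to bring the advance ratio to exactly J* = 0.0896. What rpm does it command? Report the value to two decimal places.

rpm = 2067.15

set_propeller: D = 2.381 m, P = 2.968 m (p = P/D = 1.246535); state ← (V=0, rpm=0)
set_airspeed(7.35): V ← 7.35 m/s
throttle_to(5293): rpm ← 5293
adjust_throttle(-1325): rpm ← 5293 -1325 = 3968
throttle_to(8701): rpm ← 8701
adjust_throttle(+1251): rpm ← 8701 +1251 = 9952
final state: V = 7.35 m/s, rpm = 9952 → n = rpm/60 = 165.866667 rev/s
target J* = 0.0896; solve J* = V/(n·D) for n: n = V/(J*·D) = 7.35/(0.0896 × 2.381) = 34.452436 rev/s
rpm = 60·n = 2067.146157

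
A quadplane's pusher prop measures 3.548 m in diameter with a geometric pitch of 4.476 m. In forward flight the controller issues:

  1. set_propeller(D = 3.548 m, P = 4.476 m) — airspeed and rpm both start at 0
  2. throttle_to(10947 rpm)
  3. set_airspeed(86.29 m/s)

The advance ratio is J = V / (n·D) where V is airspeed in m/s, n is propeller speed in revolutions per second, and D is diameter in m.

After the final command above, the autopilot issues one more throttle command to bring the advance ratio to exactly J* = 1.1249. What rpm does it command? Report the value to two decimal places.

rpm = 1297.22

set_propeller: D = 3.548 m, P = 4.476 m (p = P/D = 1.261556); state ← (V=0, rpm=0)
throttle_to(10947): rpm ← 10947
set_airspeed(86.29): V ← 86.29 m/s
final state: V = 86.29 m/s, rpm = 10947 → n = rpm/60 = 182.450000 rev/s
target J* = 1.1249; solve J* = V/(n·D) for n: n = V/(J*·D) = 86.29/(1.1249 × 3.548) = 21.620361 rev/s
rpm = 60·n = 1297.221660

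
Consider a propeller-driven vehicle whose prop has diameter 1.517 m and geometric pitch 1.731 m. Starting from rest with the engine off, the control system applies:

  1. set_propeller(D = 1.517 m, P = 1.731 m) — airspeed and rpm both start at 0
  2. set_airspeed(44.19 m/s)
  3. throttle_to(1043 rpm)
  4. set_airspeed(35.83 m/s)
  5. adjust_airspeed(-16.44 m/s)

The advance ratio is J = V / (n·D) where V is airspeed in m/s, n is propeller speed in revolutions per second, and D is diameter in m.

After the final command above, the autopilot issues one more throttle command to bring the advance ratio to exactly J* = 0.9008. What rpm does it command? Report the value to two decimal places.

set_propeller: D = 1.517 m, P = 1.731 m (p = P/D = 1.141068); state ← (V=0, rpm=0)
set_airspeed(44.19): V ← 44.19 m/s
throttle_to(1043): rpm ← 1043
set_airspeed(35.83): V ← 35.83 m/s
adjust_airspeed(-16.44): V ← 35.83 -16.44 = 19.39 m/s
final state: V = 19.39 m/s, rpm = 1043 → n = rpm/60 = 17.383333 rev/s
target J* = 0.9008; solve J* = V/(n·D) for n: n = V/(J*·D) = 19.39/(0.9008 × 1.517) = 14.189394 rev/s
rpm = 60·n = 851.363645

rpm = 851.36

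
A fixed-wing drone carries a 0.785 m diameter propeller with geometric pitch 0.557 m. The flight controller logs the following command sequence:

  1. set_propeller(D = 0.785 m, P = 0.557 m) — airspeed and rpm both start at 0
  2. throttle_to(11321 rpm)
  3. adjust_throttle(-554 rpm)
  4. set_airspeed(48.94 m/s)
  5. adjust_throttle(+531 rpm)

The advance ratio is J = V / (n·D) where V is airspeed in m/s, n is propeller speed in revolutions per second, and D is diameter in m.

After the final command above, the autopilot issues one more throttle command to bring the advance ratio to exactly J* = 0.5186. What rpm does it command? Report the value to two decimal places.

set_propeller: D = 0.785 m, P = 0.557 m (p = P/D = 0.709554); state ← (V=0, rpm=0)
throttle_to(11321): rpm ← 11321
adjust_throttle(-554): rpm ← 11321 -554 = 10767
set_airspeed(48.94): V ← 48.94 m/s
adjust_throttle(+531): rpm ← 10767 +531 = 11298
final state: V = 48.94 m/s, rpm = 11298 → n = rpm/60 = 188.300000 rev/s
target J* = 0.5186; solve J* = V/(n·D) for n: n = V/(J*·D) = 48.94/(0.5186 × 0.785) = 120.215868 rev/s
rpm = 60·n = 7212.952068

rpm = 7212.95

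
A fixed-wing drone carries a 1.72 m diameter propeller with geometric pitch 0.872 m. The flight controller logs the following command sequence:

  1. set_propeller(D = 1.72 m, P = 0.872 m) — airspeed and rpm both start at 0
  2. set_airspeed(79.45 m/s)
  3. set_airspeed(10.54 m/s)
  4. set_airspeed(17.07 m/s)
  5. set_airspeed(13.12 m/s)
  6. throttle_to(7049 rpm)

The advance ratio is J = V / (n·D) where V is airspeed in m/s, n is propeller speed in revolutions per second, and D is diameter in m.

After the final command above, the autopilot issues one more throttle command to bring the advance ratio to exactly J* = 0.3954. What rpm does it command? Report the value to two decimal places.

set_propeller: D = 1.72 m, P = 0.872 m (p = P/D = 0.506977); state ← (V=0, rpm=0)
set_airspeed(79.45): V ← 79.45 m/s
set_airspeed(10.54): V ← 10.54 m/s
set_airspeed(17.07): V ← 17.07 m/s
set_airspeed(13.12): V ← 13.12 m/s
throttle_to(7049): rpm ← 7049
final state: V = 13.12 m/s, rpm = 7049 → n = rpm/60 = 117.483333 rev/s
target J* = 0.3954; solve J* = V/(n·D) for n: n = V/(J*·D) = 13.12/(0.3954 × 1.72) = 19.291621 rev/s
rpm = 60·n = 1157.497265

rpm = 1157.50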